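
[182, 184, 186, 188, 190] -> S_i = 182 + 2*i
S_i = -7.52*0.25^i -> [-7.52, -1.88, -0.47, -0.12, -0.03]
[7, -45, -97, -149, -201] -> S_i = 7 + -52*i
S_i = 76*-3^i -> [76, -228, 684, -2052, 6156]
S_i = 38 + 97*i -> [38, 135, 232, 329, 426]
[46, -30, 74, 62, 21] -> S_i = Random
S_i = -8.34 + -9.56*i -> [-8.34, -17.9, -27.46, -37.02, -46.58]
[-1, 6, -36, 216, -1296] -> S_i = -1*-6^i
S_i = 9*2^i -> [9, 18, 36, 72, 144]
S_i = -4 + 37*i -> [-4, 33, 70, 107, 144]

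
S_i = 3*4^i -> [3, 12, 48, 192, 768]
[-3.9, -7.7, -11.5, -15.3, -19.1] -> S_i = -3.90 + -3.80*i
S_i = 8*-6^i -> [8, -48, 288, -1728, 10368]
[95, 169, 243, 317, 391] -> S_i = 95 + 74*i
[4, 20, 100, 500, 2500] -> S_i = 4*5^i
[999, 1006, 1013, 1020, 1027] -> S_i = 999 + 7*i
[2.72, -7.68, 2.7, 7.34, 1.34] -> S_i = Random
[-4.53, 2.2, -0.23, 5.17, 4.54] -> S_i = Random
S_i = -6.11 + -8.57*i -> [-6.11, -14.68, -23.25, -31.82, -40.39]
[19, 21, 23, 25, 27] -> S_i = 19 + 2*i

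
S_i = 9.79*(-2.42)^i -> [9.79, -23.69, 57.33, -138.75, 335.77]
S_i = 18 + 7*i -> [18, 25, 32, 39, 46]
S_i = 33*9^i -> [33, 297, 2673, 24057, 216513]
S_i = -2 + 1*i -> [-2, -1, 0, 1, 2]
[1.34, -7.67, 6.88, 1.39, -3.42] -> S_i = Random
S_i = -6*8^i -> [-6, -48, -384, -3072, -24576]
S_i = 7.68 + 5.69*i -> [7.68, 13.37, 19.06, 24.75, 30.44]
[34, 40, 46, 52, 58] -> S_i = 34 + 6*i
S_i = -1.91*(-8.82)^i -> [-1.91, 16.85, -148.58, 1310.51, -11558.67]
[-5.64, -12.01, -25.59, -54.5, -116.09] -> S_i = -5.64*2.13^i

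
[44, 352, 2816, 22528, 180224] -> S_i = 44*8^i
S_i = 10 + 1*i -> [10, 11, 12, 13, 14]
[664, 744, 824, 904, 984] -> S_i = 664 + 80*i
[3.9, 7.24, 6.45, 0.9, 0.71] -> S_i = Random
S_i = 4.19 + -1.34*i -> [4.19, 2.85, 1.51, 0.17, -1.17]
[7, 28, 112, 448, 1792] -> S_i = 7*4^i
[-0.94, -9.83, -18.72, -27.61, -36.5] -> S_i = -0.94 + -8.89*i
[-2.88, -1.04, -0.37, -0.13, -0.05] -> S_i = -2.88*0.36^i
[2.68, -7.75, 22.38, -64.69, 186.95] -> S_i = 2.68*(-2.89)^i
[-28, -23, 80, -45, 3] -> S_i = Random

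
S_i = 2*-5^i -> [2, -10, 50, -250, 1250]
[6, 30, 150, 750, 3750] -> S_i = 6*5^i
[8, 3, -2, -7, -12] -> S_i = 8 + -5*i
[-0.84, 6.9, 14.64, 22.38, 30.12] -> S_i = -0.84 + 7.74*i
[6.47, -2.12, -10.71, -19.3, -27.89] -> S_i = 6.47 + -8.59*i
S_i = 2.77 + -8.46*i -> [2.77, -5.69, -14.15, -22.61, -31.07]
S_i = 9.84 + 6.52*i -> [9.84, 16.36, 22.88, 29.4, 35.92]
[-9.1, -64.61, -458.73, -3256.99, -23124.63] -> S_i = -9.10*7.10^i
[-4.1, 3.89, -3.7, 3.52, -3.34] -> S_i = -4.10*(-0.95)^i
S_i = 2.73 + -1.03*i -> [2.73, 1.7, 0.67, -0.36, -1.39]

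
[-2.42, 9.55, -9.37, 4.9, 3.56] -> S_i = Random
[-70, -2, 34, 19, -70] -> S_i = Random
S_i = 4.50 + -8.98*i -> [4.5, -4.48, -13.46, -22.44, -31.42]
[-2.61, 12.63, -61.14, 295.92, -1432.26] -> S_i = -2.61*(-4.84)^i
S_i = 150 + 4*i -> [150, 154, 158, 162, 166]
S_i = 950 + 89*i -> [950, 1039, 1128, 1217, 1306]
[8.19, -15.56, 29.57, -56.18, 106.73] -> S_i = 8.19*(-1.90)^i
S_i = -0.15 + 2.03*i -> [-0.15, 1.88, 3.91, 5.94, 7.97]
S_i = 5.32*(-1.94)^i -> [5.32, -10.32, 20.02, -38.84, 75.36]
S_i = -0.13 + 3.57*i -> [-0.13, 3.44, 7.01, 10.58, 14.15]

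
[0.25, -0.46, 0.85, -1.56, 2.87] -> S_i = 0.25*(-1.84)^i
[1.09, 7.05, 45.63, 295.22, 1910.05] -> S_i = 1.09*6.47^i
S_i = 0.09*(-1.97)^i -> [0.09, -0.18, 0.35, -0.69, 1.36]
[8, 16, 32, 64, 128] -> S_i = 8*2^i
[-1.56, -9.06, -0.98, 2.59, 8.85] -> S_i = Random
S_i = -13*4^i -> [-13, -52, -208, -832, -3328]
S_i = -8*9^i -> [-8, -72, -648, -5832, -52488]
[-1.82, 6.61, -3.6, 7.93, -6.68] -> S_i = Random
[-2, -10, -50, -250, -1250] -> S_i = -2*5^i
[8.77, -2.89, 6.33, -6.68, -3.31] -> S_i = Random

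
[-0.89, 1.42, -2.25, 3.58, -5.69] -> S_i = -0.89*(-1.59)^i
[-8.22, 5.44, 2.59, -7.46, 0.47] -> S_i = Random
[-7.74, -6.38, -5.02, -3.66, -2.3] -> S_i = -7.74 + 1.36*i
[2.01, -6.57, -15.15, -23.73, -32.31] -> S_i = 2.01 + -8.58*i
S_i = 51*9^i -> [51, 459, 4131, 37179, 334611]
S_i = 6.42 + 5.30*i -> [6.42, 11.72, 17.02, 22.32, 27.62]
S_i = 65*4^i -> [65, 260, 1040, 4160, 16640]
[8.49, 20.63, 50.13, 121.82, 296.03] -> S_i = 8.49*2.43^i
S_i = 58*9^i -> [58, 522, 4698, 42282, 380538]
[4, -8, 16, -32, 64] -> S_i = 4*-2^i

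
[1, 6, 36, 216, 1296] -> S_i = 1*6^i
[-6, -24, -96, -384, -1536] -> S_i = -6*4^i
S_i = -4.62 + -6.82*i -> [-4.62, -11.44, -18.26, -25.08, -31.9]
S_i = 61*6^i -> [61, 366, 2196, 13176, 79056]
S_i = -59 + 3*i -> [-59, -56, -53, -50, -47]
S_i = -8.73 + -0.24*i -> [-8.73, -8.97, -9.21, -9.45, -9.69]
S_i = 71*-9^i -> [71, -639, 5751, -51759, 465831]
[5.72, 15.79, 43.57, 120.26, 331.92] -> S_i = 5.72*2.76^i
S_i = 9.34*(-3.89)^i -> [9.34, -36.33, 141.33, -549.79, 2138.68]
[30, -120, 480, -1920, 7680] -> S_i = 30*-4^i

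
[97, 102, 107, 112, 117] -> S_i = 97 + 5*i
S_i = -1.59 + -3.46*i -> [-1.59, -5.05, -8.51, -11.97, -15.43]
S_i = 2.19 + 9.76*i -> [2.19, 11.95, 21.71, 31.47, 41.23]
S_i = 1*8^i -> [1, 8, 64, 512, 4096]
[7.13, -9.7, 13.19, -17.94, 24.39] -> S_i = 7.13*(-1.36)^i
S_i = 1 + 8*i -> [1, 9, 17, 25, 33]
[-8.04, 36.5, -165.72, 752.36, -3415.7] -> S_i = -8.04*(-4.54)^i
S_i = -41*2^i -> [-41, -82, -164, -328, -656]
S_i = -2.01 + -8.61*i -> [-2.01, -10.62, -19.23, -27.84, -36.45]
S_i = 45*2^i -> [45, 90, 180, 360, 720]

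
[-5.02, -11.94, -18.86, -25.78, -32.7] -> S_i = -5.02 + -6.92*i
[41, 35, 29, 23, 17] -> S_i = 41 + -6*i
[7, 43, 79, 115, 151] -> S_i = 7 + 36*i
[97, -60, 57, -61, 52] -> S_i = Random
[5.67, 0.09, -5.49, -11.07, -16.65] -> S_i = 5.67 + -5.58*i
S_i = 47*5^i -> [47, 235, 1175, 5875, 29375]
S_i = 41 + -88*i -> [41, -47, -135, -223, -311]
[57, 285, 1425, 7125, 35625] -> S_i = 57*5^i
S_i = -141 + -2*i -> [-141, -143, -145, -147, -149]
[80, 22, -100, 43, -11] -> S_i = Random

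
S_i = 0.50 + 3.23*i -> [0.5, 3.73, 6.96, 10.19, 13.42]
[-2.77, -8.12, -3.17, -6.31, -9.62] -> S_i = Random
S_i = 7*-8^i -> [7, -56, 448, -3584, 28672]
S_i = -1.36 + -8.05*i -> [-1.36, -9.41, -17.46, -25.51, -33.56]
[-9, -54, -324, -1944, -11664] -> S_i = -9*6^i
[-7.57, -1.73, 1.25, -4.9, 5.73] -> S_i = Random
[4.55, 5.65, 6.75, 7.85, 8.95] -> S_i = 4.55 + 1.10*i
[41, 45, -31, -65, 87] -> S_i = Random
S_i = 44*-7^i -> [44, -308, 2156, -15092, 105644]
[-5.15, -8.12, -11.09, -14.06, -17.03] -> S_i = -5.15 + -2.97*i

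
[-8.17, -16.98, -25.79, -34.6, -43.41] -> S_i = -8.17 + -8.81*i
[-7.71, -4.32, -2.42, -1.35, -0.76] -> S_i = -7.71*0.56^i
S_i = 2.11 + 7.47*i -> [2.11, 9.58, 17.05, 24.52, 31.99]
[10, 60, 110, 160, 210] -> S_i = 10 + 50*i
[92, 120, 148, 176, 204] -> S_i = 92 + 28*i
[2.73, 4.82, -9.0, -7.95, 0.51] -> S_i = Random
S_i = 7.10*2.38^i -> [7.1, 16.9, 40.22, 95.72, 227.81]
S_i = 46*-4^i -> [46, -184, 736, -2944, 11776]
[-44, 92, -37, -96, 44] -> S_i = Random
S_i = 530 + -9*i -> [530, 521, 512, 503, 494]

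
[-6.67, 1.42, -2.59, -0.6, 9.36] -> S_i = Random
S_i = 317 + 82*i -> [317, 399, 481, 563, 645]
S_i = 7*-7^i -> [7, -49, 343, -2401, 16807]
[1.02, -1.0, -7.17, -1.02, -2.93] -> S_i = Random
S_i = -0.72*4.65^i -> [-0.72, -3.35, -15.57, -72.39, -336.62]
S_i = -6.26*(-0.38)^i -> [-6.26, 2.38, -0.9, 0.34, -0.13]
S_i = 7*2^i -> [7, 14, 28, 56, 112]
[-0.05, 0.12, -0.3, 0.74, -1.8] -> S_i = -0.05*(-2.45)^i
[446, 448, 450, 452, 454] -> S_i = 446 + 2*i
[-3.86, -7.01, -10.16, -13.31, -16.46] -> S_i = -3.86 + -3.15*i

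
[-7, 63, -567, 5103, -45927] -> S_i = -7*-9^i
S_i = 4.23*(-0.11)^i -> [4.23, -0.47, 0.05, -0.01, 0.0]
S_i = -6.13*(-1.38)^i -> [-6.13, 8.46, -11.67, 16.11, -22.23]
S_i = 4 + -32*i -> [4, -28, -60, -92, -124]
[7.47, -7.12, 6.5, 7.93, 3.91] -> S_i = Random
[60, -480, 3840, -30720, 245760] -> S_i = 60*-8^i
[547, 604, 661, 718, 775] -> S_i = 547 + 57*i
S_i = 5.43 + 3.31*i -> [5.43, 8.74, 12.05, 15.36, 18.67]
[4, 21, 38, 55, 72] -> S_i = 4 + 17*i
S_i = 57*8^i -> [57, 456, 3648, 29184, 233472]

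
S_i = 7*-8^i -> [7, -56, 448, -3584, 28672]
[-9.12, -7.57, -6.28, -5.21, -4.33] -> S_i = -9.12*0.83^i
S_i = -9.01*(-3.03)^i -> [-9.01, 27.3, -82.72, 250.64, -759.44]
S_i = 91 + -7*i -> [91, 84, 77, 70, 63]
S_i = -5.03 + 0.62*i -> [-5.03, -4.41, -3.79, -3.17, -2.55]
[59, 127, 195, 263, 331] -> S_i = 59 + 68*i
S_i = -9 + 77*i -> [-9, 68, 145, 222, 299]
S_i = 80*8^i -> [80, 640, 5120, 40960, 327680]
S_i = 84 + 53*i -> [84, 137, 190, 243, 296]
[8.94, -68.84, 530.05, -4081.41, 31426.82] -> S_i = 8.94*(-7.70)^i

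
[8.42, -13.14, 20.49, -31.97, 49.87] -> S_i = 8.42*(-1.56)^i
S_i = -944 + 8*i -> [-944, -936, -928, -920, -912]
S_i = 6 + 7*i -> [6, 13, 20, 27, 34]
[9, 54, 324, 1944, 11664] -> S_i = 9*6^i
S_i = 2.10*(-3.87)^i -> [2.1, -8.13, 31.45, -121.72, 471.05]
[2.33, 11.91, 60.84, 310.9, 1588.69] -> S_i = 2.33*5.11^i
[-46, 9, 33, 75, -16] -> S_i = Random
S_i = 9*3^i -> [9, 27, 81, 243, 729]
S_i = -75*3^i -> [-75, -225, -675, -2025, -6075]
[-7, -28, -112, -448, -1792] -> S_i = -7*4^i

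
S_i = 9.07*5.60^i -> [9.07, 50.79, 284.44, 1592.84, 8919.89]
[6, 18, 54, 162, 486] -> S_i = 6*3^i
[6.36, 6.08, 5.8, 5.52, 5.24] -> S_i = 6.36 + -0.28*i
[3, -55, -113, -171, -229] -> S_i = 3 + -58*i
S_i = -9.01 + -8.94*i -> [-9.01, -17.95, -26.89, -35.83, -44.77]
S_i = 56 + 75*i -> [56, 131, 206, 281, 356]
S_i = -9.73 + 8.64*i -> [-9.73, -1.09, 7.55, 16.19, 24.83]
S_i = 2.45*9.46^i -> [2.45, 23.18, 219.25, 2074.15, 19621.43]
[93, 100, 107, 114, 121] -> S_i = 93 + 7*i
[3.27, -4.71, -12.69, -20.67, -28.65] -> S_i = 3.27 + -7.98*i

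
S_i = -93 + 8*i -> [-93, -85, -77, -69, -61]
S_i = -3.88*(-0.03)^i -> [-3.88, 0.12, -0.0, 0.0, -0.0]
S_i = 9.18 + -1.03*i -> [9.18, 8.15, 7.12, 6.09, 5.06]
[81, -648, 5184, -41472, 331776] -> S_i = 81*-8^i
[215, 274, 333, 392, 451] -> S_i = 215 + 59*i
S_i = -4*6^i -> [-4, -24, -144, -864, -5184]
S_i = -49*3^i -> [-49, -147, -441, -1323, -3969]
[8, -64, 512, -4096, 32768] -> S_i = 8*-8^i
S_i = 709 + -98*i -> [709, 611, 513, 415, 317]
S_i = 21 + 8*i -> [21, 29, 37, 45, 53]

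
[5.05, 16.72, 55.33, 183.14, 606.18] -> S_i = 5.05*3.31^i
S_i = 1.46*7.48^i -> [1.46, 10.92, 81.69, 611.02, 4570.45]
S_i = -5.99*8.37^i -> [-5.99, -50.14, -419.64, -3512.39, -29398.74]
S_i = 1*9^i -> [1, 9, 81, 729, 6561]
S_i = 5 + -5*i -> [5, 0, -5, -10, -15]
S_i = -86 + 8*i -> [-86, -78, -70, -62, -54]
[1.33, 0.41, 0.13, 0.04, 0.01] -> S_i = 1.33*0.31^i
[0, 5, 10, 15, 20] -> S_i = 0 + 5*i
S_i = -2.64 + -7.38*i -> [-2.64, -10.02, -17.4, -24.78, -32.16]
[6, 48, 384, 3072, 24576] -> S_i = 6*8^i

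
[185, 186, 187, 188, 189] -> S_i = 185 + 1*i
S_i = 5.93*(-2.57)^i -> [5.93, -15.24, 39.17, -100.66, 258.69]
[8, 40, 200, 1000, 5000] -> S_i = 8*5^i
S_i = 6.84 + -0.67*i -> [6.84, 6.17, 5.5, 4.83, 4.16]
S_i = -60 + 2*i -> [-60, -58, -56, -54, -52]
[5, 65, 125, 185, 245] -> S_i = 5 + 60*i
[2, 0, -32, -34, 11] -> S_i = Random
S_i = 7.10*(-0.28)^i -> [7.1, -1.99, 0.56, -0.16, 0.04]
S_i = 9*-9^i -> [9, -81, 729, -6561, 59049]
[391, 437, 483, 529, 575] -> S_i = 391 + 46*i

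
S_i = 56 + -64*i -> [56, -8, -72, -136, -200]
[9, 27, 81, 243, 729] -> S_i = 9*3^i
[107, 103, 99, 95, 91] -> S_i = 107 + -4*i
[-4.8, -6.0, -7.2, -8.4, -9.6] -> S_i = -4.80 + -1.20*i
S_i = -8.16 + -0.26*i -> [-8.16, -8.42, -8.68, -8.94, -9.2]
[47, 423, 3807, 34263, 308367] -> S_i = 47*9^i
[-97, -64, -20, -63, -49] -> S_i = Random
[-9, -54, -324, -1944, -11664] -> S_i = -9*6^i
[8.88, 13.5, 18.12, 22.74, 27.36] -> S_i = 8.88 + 4.62*i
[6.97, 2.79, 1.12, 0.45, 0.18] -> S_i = 6.97*0.40^i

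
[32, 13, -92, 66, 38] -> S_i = Random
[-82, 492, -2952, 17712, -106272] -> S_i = -82*-6^i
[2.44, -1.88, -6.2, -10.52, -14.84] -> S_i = 2.44 + -4.32*i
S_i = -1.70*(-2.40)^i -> [-1.7, 4.08, -9.79, 23.5, -56.4]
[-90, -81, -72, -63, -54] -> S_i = -90 + 9*i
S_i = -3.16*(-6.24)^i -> [-3.16, 19.72, -123.04, 767.79, -4790.99]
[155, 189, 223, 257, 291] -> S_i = 155 + 34*i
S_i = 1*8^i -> [1, 8, 64, 512, 4096]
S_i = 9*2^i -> [9, 18, 36, 72, 144]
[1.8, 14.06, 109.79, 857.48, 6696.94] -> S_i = 1.80*7.81^i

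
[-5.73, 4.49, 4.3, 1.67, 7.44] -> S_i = Random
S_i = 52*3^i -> [52, 156, 468, 1404, 4212]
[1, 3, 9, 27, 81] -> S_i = 1*3^i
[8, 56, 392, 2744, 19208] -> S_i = 8*7^i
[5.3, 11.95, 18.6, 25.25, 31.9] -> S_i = 5.30 + 6.65*i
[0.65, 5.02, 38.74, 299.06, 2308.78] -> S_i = 0.65*7.72^i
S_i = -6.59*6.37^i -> [-6.59, -41.98, -267.4, -1703.35, -10850.33]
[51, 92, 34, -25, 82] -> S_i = Random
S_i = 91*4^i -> [91, 364, 1456, 5824, 23296]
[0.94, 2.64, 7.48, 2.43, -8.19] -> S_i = Random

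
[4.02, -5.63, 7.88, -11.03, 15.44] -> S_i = 4.02*(-1.40)^i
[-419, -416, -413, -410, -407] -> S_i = -419 + 3*i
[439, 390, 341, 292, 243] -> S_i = 439 + -49*i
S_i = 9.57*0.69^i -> [9.57, 6.6, 4.56, 3.14, 2.17]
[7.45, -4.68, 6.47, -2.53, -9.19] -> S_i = Random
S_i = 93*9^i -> [93, 837, 7533, 67797, 610173]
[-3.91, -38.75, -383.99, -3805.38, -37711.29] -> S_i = -3.91*9.91^i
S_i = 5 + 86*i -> [5, 91, 177, 263, 349]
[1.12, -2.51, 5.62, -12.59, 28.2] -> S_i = 1.12*(-2.24)^i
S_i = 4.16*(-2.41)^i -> [4.16, -10.03, 24.16, -58.23, 140.33]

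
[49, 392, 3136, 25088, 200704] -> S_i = 49*8^i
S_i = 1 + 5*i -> [1, 6, 11, 16, 21]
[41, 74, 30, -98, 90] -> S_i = Random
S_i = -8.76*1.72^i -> [-8.76, -15.07, -25.92, -44.57, -76.67]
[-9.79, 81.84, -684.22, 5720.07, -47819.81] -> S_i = -9.79*(-8.36)^i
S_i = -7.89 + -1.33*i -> [-7.89, -9.22, -10.55, -11.88, -13.21]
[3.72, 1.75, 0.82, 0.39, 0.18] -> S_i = 3.72*0.47^i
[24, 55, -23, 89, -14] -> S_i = Random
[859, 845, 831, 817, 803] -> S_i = 859 + -14*i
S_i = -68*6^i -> [-68, -408, -2448, -14688, -88128]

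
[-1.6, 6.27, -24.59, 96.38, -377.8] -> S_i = -1.60*(-3.92)^i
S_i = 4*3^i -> [4, 12, 36, 108, 324]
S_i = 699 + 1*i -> [699, 700, 701, 702, 703]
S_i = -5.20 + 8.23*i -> [-5.2, 3.03, 11.26, 19.49, 27.72]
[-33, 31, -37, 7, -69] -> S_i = Random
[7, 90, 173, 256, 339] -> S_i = 7 + 83*i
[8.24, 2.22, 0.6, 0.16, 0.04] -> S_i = 8.24*0.27^i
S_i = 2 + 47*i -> [2, 49, 96, 143, 190]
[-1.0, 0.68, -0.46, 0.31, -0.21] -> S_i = -1.00*(-0.68)^i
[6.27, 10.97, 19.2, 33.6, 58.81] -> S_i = 6.27*1.75^i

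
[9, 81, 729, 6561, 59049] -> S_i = 9*9^i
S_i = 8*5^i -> [8, 40, 200, 1000, 5000]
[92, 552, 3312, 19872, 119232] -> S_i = 92*6^i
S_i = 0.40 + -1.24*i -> [0.4, -0.84, -2.08, -3.32, -4.56]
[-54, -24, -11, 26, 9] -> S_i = Random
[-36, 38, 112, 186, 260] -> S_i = -36 + 74*i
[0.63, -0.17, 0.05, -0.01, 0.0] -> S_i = 0.63*(-0.27)^i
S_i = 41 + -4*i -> [41, 37, 33, 29, 25]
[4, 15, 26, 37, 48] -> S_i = 4 + 11*i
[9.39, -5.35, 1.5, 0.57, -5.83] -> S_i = Random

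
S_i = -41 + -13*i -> [-41, -54, -67, -80, -93]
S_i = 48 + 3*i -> [48, 51, 54, 57, 60]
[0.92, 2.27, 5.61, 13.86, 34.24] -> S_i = 0.92*2.47^i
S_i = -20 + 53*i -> [-20, 33, 86, 139, 192]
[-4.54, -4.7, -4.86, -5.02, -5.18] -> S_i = -4.54 + -0.16*i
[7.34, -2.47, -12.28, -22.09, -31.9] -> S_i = 7.34 + -9.81*i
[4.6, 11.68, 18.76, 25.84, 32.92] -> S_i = 4.60 + 7.08*i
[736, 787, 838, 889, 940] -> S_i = 736 + 51*i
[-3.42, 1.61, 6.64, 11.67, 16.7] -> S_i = -3.42 + 5.03*i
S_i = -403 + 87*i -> [-403, -316, -229, -142, -55]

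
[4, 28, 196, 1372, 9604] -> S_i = 4*7^i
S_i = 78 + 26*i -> [78, 104, 130, 156, 182]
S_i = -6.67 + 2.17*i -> [-6.67, -4.5, -2.33, -0.16, 2.01]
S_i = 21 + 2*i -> [21, 23, 25, 27, 29]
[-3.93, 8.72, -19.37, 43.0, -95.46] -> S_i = -3.93*(-2.22)^i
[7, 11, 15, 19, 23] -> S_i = 7 + 4*i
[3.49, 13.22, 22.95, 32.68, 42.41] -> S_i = 3.49 + 9.73*i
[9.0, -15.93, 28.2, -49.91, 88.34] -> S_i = 9.00*(-1.77)^i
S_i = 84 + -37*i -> [84, 47, 10, -27, -64]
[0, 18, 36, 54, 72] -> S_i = 0 + 18*i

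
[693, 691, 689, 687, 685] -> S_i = 693 + -2*i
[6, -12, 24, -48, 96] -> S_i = 6*-2^i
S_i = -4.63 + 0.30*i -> [-4.63, -4.33, -4.03, -3.73, -3.43]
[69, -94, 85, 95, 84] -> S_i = Random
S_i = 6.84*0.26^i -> [6.84, 1.78, 0.46, 0.12, 0.03]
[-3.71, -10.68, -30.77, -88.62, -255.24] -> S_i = -3.71*2.88^i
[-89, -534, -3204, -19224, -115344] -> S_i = -89*6^i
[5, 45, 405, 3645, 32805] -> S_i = 5*9^i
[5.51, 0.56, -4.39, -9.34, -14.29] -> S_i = 5.51 + -4.95*i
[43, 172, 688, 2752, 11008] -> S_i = 43*4^i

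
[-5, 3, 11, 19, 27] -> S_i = -5 + 8*i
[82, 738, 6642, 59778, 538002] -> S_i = 82*9^i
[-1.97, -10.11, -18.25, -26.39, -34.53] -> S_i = -1.97 + -8.14*i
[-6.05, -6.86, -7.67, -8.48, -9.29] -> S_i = -6.05 + -0.81*i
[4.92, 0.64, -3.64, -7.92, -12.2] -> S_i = 4.92 + -4.28*i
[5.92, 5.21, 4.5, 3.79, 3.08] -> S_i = 5.92 + -0.71*i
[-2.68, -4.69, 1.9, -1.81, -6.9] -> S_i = Random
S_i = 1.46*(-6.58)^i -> [1.46, -9.61, 63.21, -415.94, 2736.88]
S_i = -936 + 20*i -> [-936, -916, -896, -876, -856]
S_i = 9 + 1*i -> [9, 10, 11, 12, 13]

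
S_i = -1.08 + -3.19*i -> [-1.08, -4.27, -7.46, -10.65, -13.84]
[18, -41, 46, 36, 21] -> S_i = Random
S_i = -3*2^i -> [-3, -6, -12, -24, -48]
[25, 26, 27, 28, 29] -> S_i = 25 + 1*i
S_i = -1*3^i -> [-1, -3, -9, -27, -81]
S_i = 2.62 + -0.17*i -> [2.62, 2.45, 2.28, 2.11, 1.94]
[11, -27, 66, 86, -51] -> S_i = Random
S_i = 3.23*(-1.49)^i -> [3.23, -4.81, 7.17, -10.68, 15.92]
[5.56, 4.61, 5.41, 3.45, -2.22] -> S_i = Random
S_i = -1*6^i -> [-1, -6, -36, -216, -1296]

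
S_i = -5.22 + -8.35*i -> [-5.22, -13.57, -21.92, -30.27, -38.62]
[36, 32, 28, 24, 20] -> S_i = 36 + -4*i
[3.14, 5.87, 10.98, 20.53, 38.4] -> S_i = 3.14*1.87^i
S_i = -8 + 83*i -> [-8, 75, 158, 241, 324]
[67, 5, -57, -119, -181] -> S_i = 67 + -62*i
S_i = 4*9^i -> [4, 36, 324, 2916, 26244]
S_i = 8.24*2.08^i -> [8.24, 17.14, 35.65, 74.15, 154.23]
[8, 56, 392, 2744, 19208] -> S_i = 8*7^i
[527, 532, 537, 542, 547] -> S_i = 527 + 5*i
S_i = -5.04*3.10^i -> [-5.04, -15.62, -48.43, -150.15, -465.45]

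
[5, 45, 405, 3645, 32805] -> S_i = 5*9^i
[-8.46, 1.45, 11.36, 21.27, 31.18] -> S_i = -8.46 + 9.91*i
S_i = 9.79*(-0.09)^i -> [9.79, -0.88, 0.08, -0.01, 0.0]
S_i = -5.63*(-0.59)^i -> [-5.63, 3.32, -1.96, 1.16, -0.68]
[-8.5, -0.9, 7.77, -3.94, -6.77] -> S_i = Random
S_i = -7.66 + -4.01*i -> [-7.66, -11.67, -15.68, -19.69, -23.7]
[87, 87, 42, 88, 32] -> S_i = Random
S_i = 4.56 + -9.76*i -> [4.56, -5.2, -14.96, -24.72, -34.48]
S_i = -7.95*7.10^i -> [-7.95, -56.44, -400.76, -2845.39, -20202.29]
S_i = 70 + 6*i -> [70, 76, 82, 88, 94]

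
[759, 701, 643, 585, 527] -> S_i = 759 + -58*i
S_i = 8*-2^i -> [8, -16, 32, -64, 128]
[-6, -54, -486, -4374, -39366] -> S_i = -6*9^i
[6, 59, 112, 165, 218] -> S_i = 6 + 53*i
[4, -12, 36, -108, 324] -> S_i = 4*-3^i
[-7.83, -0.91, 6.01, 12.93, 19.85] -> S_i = -7.83 + 6.92*i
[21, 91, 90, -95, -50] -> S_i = Random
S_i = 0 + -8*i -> [0, -8, -16, -24, -32]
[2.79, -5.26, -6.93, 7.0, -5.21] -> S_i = Random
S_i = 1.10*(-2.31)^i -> [1.1, -2.54, 5.87, -13.56, 31.32]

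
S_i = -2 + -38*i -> [-2, -40, -78, -116, -154]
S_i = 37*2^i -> [37, 74, 148, 296, 592]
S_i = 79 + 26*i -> [79, 105, 131, 157, 183]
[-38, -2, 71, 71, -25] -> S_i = Random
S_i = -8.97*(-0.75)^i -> [-8.97, 6.73, -5.05, 3.78, -2.84]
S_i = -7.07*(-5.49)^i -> [-7.07, 38.81, -213.09, 1169.87, -6422.57]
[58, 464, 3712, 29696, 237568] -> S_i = 58*8^i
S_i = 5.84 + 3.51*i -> [5.84, 9.35, 12.86, 16.37, 19.88]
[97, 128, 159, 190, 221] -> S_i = 97 + 31*i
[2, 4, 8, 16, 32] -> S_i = 2*2^i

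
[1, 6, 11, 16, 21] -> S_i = 1 + 5*i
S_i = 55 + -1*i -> [55, 54, 53, 52, 51]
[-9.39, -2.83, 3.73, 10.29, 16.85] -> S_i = -9.39 + 6.56*i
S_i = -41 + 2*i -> [-41, -39, -37, -35, -33]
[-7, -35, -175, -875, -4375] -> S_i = -7*5^i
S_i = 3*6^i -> [3, 18, 108, 648, 3888]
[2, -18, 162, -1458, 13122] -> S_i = 2*-9^i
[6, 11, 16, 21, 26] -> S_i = 6 + 5*i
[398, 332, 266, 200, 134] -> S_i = 398 + -66*i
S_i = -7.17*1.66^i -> [-7.17, -11.9, -19.76, -32.8, -54.44]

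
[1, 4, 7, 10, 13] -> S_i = 1 + 3*i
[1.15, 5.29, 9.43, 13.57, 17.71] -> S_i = 1.15 + 4.14*i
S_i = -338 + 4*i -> [-338, -334, -330, -326, -322]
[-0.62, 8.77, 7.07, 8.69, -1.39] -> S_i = Random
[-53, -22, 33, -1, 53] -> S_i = Random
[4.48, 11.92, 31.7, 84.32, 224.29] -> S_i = 4.48*2.66^i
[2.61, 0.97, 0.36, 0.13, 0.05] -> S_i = 2.61*0.37^i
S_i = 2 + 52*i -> [2, 54, 106, 158, 210]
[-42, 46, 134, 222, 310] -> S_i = -42 + 88*i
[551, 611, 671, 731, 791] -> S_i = 551 + 60*i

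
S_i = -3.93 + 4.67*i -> [-3.93, 0.74, 5.41, 10.08, 14.75]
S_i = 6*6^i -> [6, 36, 216, 1296, 7776]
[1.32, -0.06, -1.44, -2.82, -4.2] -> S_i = 1.32 + -1.38*i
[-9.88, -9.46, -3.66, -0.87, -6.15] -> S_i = Random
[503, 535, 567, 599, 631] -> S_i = 503 + 32*i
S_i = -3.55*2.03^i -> [-3.55, -7.21, -14.63, -29.7, -60.29]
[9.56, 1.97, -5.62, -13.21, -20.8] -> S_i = 9.56 + -7.59*i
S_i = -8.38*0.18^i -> [-8.38, -1.51, -0.27, -0.05, -0.01]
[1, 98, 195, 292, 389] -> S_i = 1 + 97*i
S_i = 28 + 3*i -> [28, 31, 34, 37, 40]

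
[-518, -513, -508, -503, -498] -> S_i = -518 + 5*i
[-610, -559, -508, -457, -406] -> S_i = -610 + 51*i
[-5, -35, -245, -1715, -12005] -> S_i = -5*7^i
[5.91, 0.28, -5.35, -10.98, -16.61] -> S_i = 5.91 + -5.63*i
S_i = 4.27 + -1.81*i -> [4.27, 2.46, 0.65, -1.16, -2.97]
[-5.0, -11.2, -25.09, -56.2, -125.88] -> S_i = -5.00*2.24^i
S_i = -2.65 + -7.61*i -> [-2.65, -10.26, -17.87, -25.48, -33.09]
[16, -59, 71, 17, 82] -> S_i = Random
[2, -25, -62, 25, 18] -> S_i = Random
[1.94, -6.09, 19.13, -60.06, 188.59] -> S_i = 1.94*(-3.14)^i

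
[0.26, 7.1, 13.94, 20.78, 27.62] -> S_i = 0.26 + 6.84*i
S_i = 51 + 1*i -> [51, 52, 53, 54, 55]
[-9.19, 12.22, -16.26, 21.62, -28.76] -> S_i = -9.19*(-1.33)^i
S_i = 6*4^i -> [6, 24, 96, 384, 1536]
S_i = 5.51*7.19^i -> [5.51, 39.62, 284.85, 2048.04, 14725.4]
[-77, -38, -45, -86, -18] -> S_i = Random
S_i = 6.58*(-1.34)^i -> [6.58, -8.82, 11.82, -15.83, 21.22]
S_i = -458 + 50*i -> [-458, -408, -358, -308, -258]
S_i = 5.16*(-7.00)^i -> [5.16, -36.12, 252.84, -1769.88, 12389.16]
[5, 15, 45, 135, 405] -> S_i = 5*3^i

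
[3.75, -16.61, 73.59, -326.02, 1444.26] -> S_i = 3.75*(-4.43)^i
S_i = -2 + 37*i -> [-2, 35, 72, 109, 146]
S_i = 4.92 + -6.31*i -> [4.92, -1.39, -7.7, -14.01, -20.32]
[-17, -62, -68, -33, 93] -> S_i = Random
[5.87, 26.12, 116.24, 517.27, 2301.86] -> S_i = 5.87*4.45^i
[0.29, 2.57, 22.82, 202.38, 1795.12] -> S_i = 0.29*8.87^i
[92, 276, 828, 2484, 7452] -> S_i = 92*3^i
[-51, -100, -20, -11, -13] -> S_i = Random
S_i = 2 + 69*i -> [2, 71, 140, 209, 278]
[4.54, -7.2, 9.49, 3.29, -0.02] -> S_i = Random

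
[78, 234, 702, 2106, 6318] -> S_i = 78*3^i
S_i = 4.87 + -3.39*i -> [4.87, 1.48, -1.91, -5.3, -8.69]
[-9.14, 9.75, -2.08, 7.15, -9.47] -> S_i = Random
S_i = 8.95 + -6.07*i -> [8.95, 2.88, -3.19, -9.26, -15.33]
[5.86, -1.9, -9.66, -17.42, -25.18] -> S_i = 5.86 + -7.76*i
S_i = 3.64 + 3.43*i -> [3.64, 7.07, 10.5, 13.93, 17.36]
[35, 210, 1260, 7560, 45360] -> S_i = 35*6^i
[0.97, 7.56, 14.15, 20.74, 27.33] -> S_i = 0.97 + 6.59*i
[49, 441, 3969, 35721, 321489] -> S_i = 49*9^i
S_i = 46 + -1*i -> [46, 45, 44, 43, 42]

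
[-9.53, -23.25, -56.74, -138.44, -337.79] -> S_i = -9.53*2.44^i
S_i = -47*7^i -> [-47, -329, -2303, -16121, -112847]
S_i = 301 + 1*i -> [301, 302, 303, 304, 305]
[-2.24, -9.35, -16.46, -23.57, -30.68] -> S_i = -2.24 + -7.11*i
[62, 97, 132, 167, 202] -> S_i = 62 + 35*i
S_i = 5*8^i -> [5, 40, 320, 2560, 20480]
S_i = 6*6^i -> [6, 36, 216, 1296, 7776]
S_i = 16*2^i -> [16, 32, 64, 128, 256]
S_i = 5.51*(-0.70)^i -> [5.51, -3.86, 2.7, -1.89, 1.32]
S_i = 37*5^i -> [37, 185, 925, 4625, 23125]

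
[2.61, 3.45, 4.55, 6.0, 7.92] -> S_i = 2.61*1.32^i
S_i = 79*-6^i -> [79, -474, 2844, -17064, 102384]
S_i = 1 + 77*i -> [1, 78, 155, 232, 309]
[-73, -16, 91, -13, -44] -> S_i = Random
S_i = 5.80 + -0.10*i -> [5.8, 5.7, 5.6, 5.5, 5.4]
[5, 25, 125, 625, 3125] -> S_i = 5*5^i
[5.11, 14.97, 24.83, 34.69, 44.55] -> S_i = 5.11 + 9.86*i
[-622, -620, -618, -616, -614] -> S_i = -622 + 2*i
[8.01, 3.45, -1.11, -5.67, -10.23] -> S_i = 8.01 + -4.56*i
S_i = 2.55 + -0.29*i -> [2.55, 2.26, 1.97, 1.68, 1.39]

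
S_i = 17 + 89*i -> [17, 106, 195, 284, 373]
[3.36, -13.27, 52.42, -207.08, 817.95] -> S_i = 3.36*(-3.95)^i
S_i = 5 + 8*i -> [5, 13, 21, 29, 37]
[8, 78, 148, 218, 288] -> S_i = 8 + 70*i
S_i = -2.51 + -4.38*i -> [-2.51, -6.89, -11.27, -15.65, -20.03]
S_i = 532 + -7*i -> [532, 525, 518, 511, 504]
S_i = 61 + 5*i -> [61, 66, 71, 76, 81]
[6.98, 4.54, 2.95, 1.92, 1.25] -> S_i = 6.98*0.65^i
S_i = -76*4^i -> [-76, -304, -1216, -4864, -19456]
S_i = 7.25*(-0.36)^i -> [7.25, -2.61, 0.94, -0.34, 0.12]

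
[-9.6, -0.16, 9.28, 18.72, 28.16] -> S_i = -9.60 + 9.44*i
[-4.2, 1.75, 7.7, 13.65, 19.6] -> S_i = -4.20 + 5.95*i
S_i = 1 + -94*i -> [1, -93, -187, -281, -375]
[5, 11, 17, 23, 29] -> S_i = 5 + 6*i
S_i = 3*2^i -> [3, 6, 12, 24, 48]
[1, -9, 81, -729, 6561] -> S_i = 1*-9^i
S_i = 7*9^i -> [7, 63, 567, 5103, 45927]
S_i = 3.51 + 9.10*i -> [3.51, 12.61, 21.71, 30.81, 39.91]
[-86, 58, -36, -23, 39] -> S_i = Random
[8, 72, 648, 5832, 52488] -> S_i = 8*9^i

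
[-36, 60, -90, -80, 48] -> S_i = Random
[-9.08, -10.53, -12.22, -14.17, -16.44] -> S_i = -9.08*1.16^i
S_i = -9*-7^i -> [-9, 63, -441, 3087, -21609]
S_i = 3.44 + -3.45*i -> [3.44, -0.01, -3.46, -6.91, -10.36]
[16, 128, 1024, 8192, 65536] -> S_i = 16*8^i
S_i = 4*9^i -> [4, 36, 324, 2916, 26244]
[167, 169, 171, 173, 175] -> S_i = 167 + 2*i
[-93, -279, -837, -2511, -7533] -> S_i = -93*3^i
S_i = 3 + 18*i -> [3, 21, 39, 57, 75]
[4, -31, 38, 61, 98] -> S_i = Random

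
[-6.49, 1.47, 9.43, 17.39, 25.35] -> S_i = -6.49 + 7.96*i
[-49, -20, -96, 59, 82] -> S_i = Random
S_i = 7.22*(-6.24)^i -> [7.22, -45.05, 281.13, -1754.25, 10946.51]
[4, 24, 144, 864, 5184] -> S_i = 4*6^i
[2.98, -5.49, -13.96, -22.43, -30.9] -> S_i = 2.98 + -8.47*i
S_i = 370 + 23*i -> [370, 393, 416, 439, 462]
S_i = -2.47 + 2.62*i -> [-2.47, 0.15, 2.77, 5.39, 8.01]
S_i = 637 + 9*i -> [637, 646, 655, 664, 673]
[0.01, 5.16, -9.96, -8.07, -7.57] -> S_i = Random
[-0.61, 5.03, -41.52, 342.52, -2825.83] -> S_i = -0.61*(-8.25)^i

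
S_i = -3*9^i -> [-3, -27, -243, -2187, -19683]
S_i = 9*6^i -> [9, 54, 324, 1944, 11664]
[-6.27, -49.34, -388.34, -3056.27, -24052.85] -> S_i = -6.27*7.87^i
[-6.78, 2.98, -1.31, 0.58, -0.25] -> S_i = -6.78*(-0.44)^i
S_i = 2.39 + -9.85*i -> [2.39, -7.46, -17.31, -27.16, -37.01]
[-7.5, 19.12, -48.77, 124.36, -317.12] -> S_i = -7.50*(-2.55)^i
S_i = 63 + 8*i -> [63, 71, 79, 87, 95]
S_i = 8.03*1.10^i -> [8.03, 8.83, 9.72, 10.69, 11.76]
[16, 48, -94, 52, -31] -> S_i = Random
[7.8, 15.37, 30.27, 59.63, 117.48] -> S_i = 7.80*1.97^i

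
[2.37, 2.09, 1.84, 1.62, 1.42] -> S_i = 2.37*0.88^i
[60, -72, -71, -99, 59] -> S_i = Random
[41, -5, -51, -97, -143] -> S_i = 41 + -46*i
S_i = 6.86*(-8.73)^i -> [6.86, -59.89, 522.82, -4564.22, 39845.67]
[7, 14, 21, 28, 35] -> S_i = 7 + 7*i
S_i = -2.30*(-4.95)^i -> [-2.3, 11.38, -56.36, 278.96, -1380.86]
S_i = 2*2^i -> [2, 4, 8, 16, 32]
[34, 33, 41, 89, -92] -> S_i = Random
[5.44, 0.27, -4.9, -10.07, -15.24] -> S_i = 5.44 + -5.17*i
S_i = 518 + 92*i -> [518, 610, 702, 794, 886]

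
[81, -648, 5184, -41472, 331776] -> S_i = 81*-8^i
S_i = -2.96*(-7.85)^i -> [-2.96, 23.24, -182.4, 1431.86, -11240.1]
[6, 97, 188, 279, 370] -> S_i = 6 + 91*i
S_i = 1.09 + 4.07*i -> [1.09, 5.16, 9.23, 13.3, 17.37]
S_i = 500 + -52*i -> [500, 448, 396, 344, 292]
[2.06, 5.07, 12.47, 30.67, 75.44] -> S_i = 2.06*2.46^i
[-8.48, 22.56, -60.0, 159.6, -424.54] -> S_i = -8.48*(-2.66)^i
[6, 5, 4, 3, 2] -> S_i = 6 + -1*i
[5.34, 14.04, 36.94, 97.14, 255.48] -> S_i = 5.34*2.63^i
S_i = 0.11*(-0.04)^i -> [0.11, -0.0, 0.0, -0.0, 0.0]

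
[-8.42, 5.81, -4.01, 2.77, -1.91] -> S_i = -8.42*(-0.69)^i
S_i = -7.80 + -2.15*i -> [-7.8, -9.95, -12.1, -14.25, -16.4]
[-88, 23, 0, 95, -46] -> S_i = Random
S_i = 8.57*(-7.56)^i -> [8.57, -64.79, 489.81, -3702.94, 27994.2]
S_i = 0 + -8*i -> [0, -8, -16, -24, -32]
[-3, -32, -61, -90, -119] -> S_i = -3 + -29*i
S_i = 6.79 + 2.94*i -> [6.79, 9.73, 12.67, 15.61, 18.55]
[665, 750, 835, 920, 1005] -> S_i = 665 + 85*i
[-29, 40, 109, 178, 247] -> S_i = -29 + 69*i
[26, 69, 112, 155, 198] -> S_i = 26 + 43*i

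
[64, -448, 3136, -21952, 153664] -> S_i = 64*-7^i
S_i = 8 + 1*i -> [8, 9, 10, 11, 12]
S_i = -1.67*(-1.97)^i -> [-1.67, 3.29, -6.48, 12.77, -25.15]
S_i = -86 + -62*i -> [-86, -148, -210, -272, -334]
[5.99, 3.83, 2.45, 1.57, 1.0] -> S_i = 5.99*0.64^i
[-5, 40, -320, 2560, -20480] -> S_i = -5*-8^i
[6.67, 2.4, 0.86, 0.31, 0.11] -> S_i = 6.67*0.36^i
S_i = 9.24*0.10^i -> [9.24, 0.92, 0.09, 0.01, 0.0]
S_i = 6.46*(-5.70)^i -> [6.46, -36.82, 209.89, -1196.35, 6819.18]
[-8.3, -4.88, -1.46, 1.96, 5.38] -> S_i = -8.30 + 3.42*i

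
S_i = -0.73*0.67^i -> [-0.73, -0.49, -0.33, -0.22, -0.15]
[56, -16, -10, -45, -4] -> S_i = Random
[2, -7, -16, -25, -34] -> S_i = 2 + -9*i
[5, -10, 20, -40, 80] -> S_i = 5*-2^i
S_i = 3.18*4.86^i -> [3.18, 15.45, 75.11, 365.04, 1774.08]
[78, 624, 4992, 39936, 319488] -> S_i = 78*8^i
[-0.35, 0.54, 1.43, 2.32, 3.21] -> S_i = -0.35 + 0.89*i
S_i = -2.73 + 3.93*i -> [-2.73, 1.2, 5.13, 9.06, 12.99]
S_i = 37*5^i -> [37, 185, 925, 4625, 23125]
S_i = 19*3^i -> [19, 57, 171, 513, 1539]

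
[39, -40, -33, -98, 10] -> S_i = Random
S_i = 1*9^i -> [1, 9, 81, 729, 6561]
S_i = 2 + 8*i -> [2, 10, 18, 26, 34]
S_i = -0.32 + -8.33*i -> [-0.32, -8.65, -16.98, -25.31, -33.64]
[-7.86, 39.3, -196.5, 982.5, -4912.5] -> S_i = -7.86*(-5.00)^i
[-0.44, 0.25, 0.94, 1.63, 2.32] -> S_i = -0.44 + 0.69*i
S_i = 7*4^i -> [7, 28, 112, 448, 1792]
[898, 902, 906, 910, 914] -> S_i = 898 + 4*i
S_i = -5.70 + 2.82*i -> [-5.7, -2.88, -0.06, 2.76, 5.58]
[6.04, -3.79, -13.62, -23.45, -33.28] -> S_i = 6.04 + -9.83*i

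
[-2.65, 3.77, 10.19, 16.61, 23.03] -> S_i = -2.65 + 6.42*i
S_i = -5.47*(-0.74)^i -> [-5.47, 4.05, -3.0, 2.22, -1.64]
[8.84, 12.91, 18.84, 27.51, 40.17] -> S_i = 8.84*1.46^i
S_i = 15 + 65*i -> [15, 80, 145, 210, 275]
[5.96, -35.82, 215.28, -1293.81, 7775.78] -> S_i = 5.96*(-6.01)^i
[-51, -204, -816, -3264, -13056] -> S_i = -51*4^i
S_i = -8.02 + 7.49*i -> [-8.02, -0.53, 6.96, 14.45, 21.94]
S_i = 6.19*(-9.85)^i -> [6.19, -60.97, 600.57, -5915.61, 58268.73]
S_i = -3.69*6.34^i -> [-3.69, -23.39, -148.32, -940.36, -5961.88]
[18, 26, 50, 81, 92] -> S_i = Random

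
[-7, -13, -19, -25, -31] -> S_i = -7 + -6*i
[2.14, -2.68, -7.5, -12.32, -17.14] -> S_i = 2.14 + -4.82*i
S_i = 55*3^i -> [55, 165, 495, 1485, 4455]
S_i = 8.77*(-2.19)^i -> [8.77, -19.21, 42.06, -92.12, 201.73]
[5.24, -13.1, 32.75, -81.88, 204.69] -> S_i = 5.24*(-2.50)^i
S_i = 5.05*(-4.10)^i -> [5.05, -20.7, 84.89, -348.05, 1427.01]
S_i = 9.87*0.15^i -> [9.87, 1.48, 0.22, 0.03, 0.0]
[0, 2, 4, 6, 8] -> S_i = 0 + 2*i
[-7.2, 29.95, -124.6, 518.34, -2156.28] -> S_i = -7.20*(-4.16)^i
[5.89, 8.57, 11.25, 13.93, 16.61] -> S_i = 5.89 + 2.68*i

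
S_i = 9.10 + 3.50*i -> [9.1, 12.6, 16.1, 19.6, 23.1]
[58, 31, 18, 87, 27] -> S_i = Random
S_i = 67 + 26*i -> [67, 93, 119, 145, 171]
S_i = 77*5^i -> [77, 385, 1925, 9625, 48125]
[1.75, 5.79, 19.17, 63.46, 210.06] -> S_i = 1.75*3.31^i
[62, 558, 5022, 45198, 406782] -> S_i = 62*9^i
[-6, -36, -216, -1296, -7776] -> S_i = -6*6^i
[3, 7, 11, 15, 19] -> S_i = 3 + 4*i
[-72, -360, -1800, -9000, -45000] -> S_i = -72*5^i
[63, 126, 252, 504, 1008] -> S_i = 63*2^i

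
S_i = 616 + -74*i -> [616, 542, 468, 394, 320]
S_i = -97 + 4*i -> [-97, -93, -89, -85, -81]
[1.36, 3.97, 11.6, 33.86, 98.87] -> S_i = 1.36*2.92^i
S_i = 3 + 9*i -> [3, 12, 21, 30, 39]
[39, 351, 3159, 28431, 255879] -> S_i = 39*9^i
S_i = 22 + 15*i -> [22, 37, 52, 67, 82]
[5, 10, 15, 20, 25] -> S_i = 5 + 5*i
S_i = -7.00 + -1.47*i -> [-7.0, -8.47, -9.94, -11.41, -12.88]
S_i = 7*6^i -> [7, 42, 252, 1512, 9072]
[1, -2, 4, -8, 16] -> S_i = 1*-2^i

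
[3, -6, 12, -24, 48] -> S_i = 3*-2^i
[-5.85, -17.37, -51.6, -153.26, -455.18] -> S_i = -5.85*2.97^i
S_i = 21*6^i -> [21, 126, 756, 4536, 27216]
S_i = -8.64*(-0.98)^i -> [-8.64, 8.47, -8.3, 8.13, -7.97]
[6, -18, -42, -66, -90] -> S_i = 6 + -24*i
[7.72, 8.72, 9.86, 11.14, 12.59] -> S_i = 7.72*1.13^i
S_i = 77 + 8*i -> [77, 85, 93, 101, 109]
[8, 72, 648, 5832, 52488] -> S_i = 8*9^i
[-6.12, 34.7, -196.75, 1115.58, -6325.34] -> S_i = -6.12*(-5.67)^i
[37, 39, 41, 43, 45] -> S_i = 37 + 2*i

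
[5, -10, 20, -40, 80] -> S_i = 5*-2^i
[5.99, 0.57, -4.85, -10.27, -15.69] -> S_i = 5.99 + -5.42*i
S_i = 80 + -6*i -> [80, 74, 68, 62, 56]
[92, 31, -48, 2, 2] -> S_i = Random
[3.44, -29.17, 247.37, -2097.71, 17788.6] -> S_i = 3.44*(-8.48)^i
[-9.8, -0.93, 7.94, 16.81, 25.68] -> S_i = -9.80 + 8.87*i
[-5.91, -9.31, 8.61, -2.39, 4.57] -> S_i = Random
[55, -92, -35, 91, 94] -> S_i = Random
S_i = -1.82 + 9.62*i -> [-1.82, 7.8, 17.42, 27.04, 36.66]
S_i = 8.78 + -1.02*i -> [8.78, 7.76, 6.74, 5.72, 4.7]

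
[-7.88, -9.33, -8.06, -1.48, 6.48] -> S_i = Random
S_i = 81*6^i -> [81, 486, 2916, 17496, 104976]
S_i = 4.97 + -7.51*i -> [4.97, -2.54, -10.05, -17.56, -25.07]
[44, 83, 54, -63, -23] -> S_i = Random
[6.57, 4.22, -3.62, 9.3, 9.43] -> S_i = Random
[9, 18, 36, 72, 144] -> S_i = 9*2^i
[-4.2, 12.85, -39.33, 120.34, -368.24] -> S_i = -4.20*(-3.06)^i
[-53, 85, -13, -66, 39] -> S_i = Random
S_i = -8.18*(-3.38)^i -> [-8.18, 27.65, -93.45, 315.87, -1067.63]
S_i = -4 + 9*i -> [-4, 5, 14, 23, 32]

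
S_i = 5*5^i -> [5, 25, 125, 625, 3125]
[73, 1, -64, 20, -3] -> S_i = Random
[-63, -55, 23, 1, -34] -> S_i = Random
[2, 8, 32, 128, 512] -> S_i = 2*4^i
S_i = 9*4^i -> [9, 36, 144, 576, 2304]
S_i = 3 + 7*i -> [3, 10, 17, 24, 31]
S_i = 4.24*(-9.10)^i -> [4.24, -38.58, 351.11, -3195.14, 29075.78]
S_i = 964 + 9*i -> [964, 973, 982, 991, 1000]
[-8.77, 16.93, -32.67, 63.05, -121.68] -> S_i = -8.77*(-1.93)^i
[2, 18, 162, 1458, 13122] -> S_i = 2*9^i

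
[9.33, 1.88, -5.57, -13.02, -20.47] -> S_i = 9.33 + -7.45*i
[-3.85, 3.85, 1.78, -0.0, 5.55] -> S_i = Random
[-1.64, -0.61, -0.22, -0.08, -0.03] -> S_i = -1.64*0.37^i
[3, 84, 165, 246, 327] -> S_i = 3 + 81*i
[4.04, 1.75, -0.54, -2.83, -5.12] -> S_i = 4.04 + -2.29*i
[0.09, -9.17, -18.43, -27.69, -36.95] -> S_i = 0.09 + -9.26*i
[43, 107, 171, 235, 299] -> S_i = 43 + 64*i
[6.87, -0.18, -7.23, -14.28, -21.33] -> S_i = 6.87 + -7.05*i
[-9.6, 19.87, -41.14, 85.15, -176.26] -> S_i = -9.60*(-2.07)^i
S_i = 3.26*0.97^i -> [3.26, 3.16, 3.07, 2.98, 2.89]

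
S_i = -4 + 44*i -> [-4, 40, 84, 128, 172]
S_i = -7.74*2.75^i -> [-7.74, -21.28, -58.53, -160.97, -442.66]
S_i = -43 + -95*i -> [-43, -138, -233, -328, -423]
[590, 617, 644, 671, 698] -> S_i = 590 + 27*i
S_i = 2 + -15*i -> [2, -13, -28, -43, -58]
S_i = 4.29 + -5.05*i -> [4.29, -0.76, -5.81, -10.86, -15.91]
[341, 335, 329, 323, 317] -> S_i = 341 + -6*i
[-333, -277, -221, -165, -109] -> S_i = -333 + 56*i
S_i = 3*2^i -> [3, 6, 12, 24, 48]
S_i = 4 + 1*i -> [4, 5, 6, 7, 8]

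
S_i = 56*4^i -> [56, 224, 896, 3584, 14336]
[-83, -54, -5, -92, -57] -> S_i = Random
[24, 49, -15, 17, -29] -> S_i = Random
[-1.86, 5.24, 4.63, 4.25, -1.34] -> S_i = Random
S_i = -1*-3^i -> [-1, 3, -9, 27, -81]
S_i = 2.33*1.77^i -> [2.33, 4.12, 7.3, 12.92, 22.87]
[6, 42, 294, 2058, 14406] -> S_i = 6*7^i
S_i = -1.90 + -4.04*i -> [-1.9, -5.94, -9.98, -14.02, -18.06]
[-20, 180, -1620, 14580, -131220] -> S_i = -20*-9^i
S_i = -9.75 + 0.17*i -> [-9.75, -9.58, -9.41, -9.24, -9.07]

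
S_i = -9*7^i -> [-9, -63, -441, -3087, -21609]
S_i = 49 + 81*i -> [49, 130, 211, 292, 373]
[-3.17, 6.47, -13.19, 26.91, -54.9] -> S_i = -3.17*(-2.04)^i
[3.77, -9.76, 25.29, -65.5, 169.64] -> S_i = 3.77*(-2.59)^i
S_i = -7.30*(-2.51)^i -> [-7.3, 18.32, -45.99, 115.44, -289.75]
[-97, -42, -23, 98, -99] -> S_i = Random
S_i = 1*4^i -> [1, 4, 16, 64, 256]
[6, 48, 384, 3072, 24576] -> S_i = 6*8^i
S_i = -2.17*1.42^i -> [-2.17, -3.08, -4.38, -6.21, -8.82]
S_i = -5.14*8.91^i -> [-5.14, -45.8, -408.05, -3635.77, -32394.7]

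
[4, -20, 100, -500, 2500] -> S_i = 4*-5^i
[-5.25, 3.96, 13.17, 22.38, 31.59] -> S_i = -5.25 + 9.21*i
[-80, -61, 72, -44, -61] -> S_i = Random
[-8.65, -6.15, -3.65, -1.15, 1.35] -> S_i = -8.65 + 2.50*i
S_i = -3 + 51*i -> [-3, 48, 99, 150, 201]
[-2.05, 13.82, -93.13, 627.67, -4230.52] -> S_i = -2.05*(-6.74)^i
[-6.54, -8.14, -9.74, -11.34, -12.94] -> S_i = -6.54 + -1.60*i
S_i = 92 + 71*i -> [92, 163, 234, 305, 376]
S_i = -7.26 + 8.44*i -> [-7.26, 1.18, 9.62, 18.06, 26.5]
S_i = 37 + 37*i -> [37, 74, 111, 148, 185]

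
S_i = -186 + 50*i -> [-186, -136, -86, -36, 14]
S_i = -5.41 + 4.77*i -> [-5.41, -0.64, 4.13, 8.9, 13.67]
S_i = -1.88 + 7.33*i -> [-1.88, 5.45, 12.78, 20.11, 27.44]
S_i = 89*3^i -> [89, 267, 801, 2403, 7209]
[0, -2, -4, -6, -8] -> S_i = 0 + -2*i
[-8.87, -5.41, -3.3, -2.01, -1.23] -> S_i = -8.87*0.61^i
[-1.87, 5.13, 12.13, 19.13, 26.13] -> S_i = -1.87 + 7.00*i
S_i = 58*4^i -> [58, 232, 928, 3712, 14848]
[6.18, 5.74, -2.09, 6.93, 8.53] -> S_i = Random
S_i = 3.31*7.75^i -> [3.31, 25.65, 198.81, 1540.75, 11940.84]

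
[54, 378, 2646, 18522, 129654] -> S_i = 54*7^i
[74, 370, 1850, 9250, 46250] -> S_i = 74*5^i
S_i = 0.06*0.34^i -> [0.06, 0.02, 0.01, 0.0, 0.0]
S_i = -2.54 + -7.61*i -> [-2.54, -10.15, -17.76, -25.37, -32.98]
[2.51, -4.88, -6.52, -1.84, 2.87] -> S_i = Random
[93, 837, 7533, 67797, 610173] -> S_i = 93*9^i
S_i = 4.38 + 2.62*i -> [4.38, 7.0, 9.62, 12.24, 14.86]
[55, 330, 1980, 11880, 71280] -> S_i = 55*6^i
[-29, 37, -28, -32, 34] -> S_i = Random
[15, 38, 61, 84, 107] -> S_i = 15 + 23*i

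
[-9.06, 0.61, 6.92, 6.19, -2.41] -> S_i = Random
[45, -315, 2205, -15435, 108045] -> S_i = 45*-7^i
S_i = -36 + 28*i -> [-36, -8, 20, 48, 76]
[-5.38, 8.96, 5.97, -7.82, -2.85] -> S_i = Random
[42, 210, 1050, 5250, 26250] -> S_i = 42*5^i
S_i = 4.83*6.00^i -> [4.83, 28.98, 173.88, 1043.28, 6259.68]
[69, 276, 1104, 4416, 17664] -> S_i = 69*4^i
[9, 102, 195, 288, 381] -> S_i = 9 + 93*i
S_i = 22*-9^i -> [22, -198, 1782, -16038, 144342]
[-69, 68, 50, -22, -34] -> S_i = Random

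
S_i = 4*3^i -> [4, 12, 36, 108, 324]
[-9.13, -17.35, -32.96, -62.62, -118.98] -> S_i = -9.13*1.90^i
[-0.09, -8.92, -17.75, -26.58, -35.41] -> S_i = -0.09 + -8.83*i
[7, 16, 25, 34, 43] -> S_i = 7 + 9*i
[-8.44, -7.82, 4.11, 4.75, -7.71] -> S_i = Random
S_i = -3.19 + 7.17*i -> [-3.19, 3.98, 11.15, 18.32, 25.49]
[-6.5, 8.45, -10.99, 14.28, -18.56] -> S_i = -6.50*(-1.30)^i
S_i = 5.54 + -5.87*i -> [5.54, -0.33, -6.2, -12.07, -17.94]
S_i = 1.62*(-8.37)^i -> [1.62, -13.56, 113.49, -949.93, 7950.91]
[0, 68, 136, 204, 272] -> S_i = 0 + 68*i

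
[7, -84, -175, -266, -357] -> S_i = 7 + -91*i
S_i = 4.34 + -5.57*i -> [4.34, -1.23, -6.8, -12.37, -17.94]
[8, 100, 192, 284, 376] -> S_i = 8 + 92*i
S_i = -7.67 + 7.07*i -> [-7.67, -0.6, 6.47, 13.54, 20.61]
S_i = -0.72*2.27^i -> [-0.72, -1.63, -3.71, -8.42, -19.12]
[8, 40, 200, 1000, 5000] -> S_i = 8*5^i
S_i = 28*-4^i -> [28, -112, 448, -1792, 7168]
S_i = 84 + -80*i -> [84, 4, -76, -156, -236]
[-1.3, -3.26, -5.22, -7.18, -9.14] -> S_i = -1.30 + -1.96*i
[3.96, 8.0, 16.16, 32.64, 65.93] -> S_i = 3.96*2.02^i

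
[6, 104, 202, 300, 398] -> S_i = 6 + 98*i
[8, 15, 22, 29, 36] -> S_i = 8 + 7*i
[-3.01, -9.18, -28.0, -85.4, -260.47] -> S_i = -3.01*3.05^i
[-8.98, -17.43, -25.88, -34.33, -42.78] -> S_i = -8.98 + -8.45*i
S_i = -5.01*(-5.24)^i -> [-5.01, 26.25, -137.56, 720.83, -3777.14]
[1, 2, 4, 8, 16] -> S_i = 1*2^i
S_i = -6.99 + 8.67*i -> [-6.99, 1.68, 10.35, 19.02, 27.69]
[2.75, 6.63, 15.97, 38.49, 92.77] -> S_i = 2.75*2.41^i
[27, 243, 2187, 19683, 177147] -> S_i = 27*9^i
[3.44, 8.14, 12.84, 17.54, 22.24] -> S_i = 3.44 + 4.70*i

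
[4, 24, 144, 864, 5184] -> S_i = 4*6^i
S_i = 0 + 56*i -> [0, 56, 112, 168, 224]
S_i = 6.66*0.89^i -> [6.66, 5.93, 5.28, 4.7, 4.18]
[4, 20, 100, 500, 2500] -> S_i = 4*5^i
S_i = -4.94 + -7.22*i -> [-4.94, -12.16, -19.38, -26.6, -33.82]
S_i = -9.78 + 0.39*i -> [-9.78, -9.39, -9.0, -8.61, -8.22]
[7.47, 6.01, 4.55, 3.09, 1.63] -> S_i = 7.47 + -1.46*i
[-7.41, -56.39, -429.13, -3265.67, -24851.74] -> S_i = -7.41*7.61^i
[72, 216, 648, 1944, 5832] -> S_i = 72*3^i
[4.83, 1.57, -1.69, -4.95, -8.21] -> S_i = 4.83 + -3.26*i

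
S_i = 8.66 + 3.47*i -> [8.66, 12.13, 15.6, 19.07, 22.54]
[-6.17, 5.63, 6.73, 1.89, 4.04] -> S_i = Random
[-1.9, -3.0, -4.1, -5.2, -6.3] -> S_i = -1.90 + -1.10*i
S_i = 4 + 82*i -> [4, 86, 168, 250, 332]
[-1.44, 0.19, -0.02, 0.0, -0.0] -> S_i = -1.44*(-0.13)^i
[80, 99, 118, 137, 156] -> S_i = 80 + 19*i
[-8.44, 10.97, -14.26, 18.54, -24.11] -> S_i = -8.44*(-1.30)^i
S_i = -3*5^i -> [-3, -15, -75, -375, -1875]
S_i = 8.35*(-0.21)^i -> [8.35, -1.75, 0.37, -0.08, 0.02]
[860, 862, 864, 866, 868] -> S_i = 860 + 2*i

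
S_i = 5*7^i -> [5, 35, 245, 1715, 12005]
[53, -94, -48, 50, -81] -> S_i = Random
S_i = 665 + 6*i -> [665, 671, 677, 683, 689]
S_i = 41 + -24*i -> [41, 17, -7, -31, -55]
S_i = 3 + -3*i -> [3, 0, -3, -6, -9]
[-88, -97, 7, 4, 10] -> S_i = Random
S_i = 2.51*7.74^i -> [2.51, 19.43, 150.37, 1163.85, 9008.19]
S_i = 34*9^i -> [34, 306, 2754, 24786, 223074]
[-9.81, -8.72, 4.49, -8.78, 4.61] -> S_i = Random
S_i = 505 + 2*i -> [505, 507, 509, 511, 513]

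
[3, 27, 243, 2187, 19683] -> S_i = 3*9^i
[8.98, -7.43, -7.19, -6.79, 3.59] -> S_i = Random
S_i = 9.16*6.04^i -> [9.16, 55.33, 334.17, 2018.4, 12191.11]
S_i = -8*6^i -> [-8, -48, -288, -1728, -10368]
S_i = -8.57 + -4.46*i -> [-8.57, -13.03, -17.49, -21.95, -26.41]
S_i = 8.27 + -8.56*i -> [8.27, -0.29, -8.85, -17.41, -25.97]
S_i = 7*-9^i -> [7, -63, 567, -5103, 45927]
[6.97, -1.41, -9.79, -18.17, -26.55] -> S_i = 6.97 + -8.38*i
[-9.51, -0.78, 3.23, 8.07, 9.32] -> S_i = Random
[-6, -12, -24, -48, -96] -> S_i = -6*2^i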